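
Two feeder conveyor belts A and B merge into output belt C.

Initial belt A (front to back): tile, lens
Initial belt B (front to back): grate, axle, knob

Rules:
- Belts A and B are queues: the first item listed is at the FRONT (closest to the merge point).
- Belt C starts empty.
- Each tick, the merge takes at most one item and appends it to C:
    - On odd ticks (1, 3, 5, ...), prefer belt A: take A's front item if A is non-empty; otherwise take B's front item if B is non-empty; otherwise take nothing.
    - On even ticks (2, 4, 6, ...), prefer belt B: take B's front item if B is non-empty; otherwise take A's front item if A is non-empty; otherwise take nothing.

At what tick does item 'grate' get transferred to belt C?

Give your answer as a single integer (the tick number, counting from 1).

Tick 1: prefer A, take tile from A; A=[lens] B=[grate,axle,knob] C=[tile]
Tick 2: prefer B, take grate from B; A=[lens] B=[axle,knob] C=[tile,grate]

Answer: 2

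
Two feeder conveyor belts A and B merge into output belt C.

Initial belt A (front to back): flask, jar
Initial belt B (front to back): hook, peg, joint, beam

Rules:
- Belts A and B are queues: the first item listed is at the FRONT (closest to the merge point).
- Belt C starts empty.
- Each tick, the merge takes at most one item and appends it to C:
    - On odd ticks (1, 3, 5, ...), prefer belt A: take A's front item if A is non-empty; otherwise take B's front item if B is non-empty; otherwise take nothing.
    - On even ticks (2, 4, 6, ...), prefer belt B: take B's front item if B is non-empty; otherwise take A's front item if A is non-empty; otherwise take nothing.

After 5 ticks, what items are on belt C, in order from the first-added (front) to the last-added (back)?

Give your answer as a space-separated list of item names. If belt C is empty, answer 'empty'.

Answer: flask hook jar peg joint

Derivation:
Tick 1: prefer A, take flask from A; A=[jar] B=[hook,peg,joint,beam] C=[flask]
Tick 2: prefer B, take hook from B; A=[jar] B=[peg,joint,beam] C=[flask,hook]
Tick 3: prefer A, take jar from A; A=[-] B=[peg,joint,beam] C=[flask,hook,jar]
Tick 4: prefer B, take peg from B; A=[-] B=[joint,beam] C=[flask,hook,jar,peg]
Tick 5: prefer A, take joint from B; A=[-] B=[beam] C=[flask,hook,jar,peg,joint]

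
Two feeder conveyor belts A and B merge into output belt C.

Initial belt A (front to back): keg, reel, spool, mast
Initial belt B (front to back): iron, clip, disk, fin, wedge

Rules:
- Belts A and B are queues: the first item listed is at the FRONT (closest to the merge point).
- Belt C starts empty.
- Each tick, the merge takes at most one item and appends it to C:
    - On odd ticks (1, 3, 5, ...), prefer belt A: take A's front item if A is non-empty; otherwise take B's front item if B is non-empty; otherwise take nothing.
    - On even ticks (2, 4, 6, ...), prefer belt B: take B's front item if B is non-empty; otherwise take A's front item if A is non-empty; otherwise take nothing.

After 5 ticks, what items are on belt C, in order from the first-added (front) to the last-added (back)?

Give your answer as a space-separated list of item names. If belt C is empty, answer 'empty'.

Answer: keg iron reel clip spool

Derivation:
Tick 1: prefer A, take keg from A; A=[reel,spool,mast] B=[iron,clip,disk,fin,wedge] C=[keg]
Tick 2: prefer B, take iron from B; A=[reel,spool,mast] B=[clip,disk,fin,wedge] C=[keg,iron]
Tick 3: prefer A, take reel from A; A=[spool,mast] B=[clip,disk,fin,wedge] C=[keg,iron,reel]
Tick 4: prefer B, take clip from B; A=[spool,mast] B=[disk,fin,wedge] C=[keg,iron,reel,clip]
Tick 5: prefer A, take spool from A; A=[mast] B=[disk,fin,wedge] C=[keg,iron,reel,clip,spool]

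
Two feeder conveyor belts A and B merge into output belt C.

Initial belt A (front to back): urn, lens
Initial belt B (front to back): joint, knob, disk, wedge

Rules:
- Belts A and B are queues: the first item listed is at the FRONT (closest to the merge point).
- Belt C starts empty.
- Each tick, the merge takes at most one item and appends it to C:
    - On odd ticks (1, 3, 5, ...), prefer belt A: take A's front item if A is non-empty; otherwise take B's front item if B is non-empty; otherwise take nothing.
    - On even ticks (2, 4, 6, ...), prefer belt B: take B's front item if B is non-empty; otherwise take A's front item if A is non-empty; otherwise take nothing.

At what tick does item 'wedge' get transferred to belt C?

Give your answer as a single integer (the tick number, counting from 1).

Tick 1: prefer A, take urn from A; A=[lens] B=[joint,knob,disk,wedge] C=[urn]
Tick 2: prefer B, take joint from B; A=[lens] B=[knob,disk,wedge] C=[urn,joint]
Tick 3: prefer A, take lens from A; A=[-] B=[knob,disk,wedge] C=[urn,joint,lens]
Tick 4: prefer B, take knob from B; A=[-] B=[disk,wedge] C=[urn,joint,lens,knob]
Tick 5: prefer A, take disk from B; A=[-] B=[wedge] C=[urn,joint,lens,knob,disk]
Tick 6: prefer B, take wedge from B; A=[-] B=[-] C=[urn,joint,lens,knob,disk,wedge]

Answer: 6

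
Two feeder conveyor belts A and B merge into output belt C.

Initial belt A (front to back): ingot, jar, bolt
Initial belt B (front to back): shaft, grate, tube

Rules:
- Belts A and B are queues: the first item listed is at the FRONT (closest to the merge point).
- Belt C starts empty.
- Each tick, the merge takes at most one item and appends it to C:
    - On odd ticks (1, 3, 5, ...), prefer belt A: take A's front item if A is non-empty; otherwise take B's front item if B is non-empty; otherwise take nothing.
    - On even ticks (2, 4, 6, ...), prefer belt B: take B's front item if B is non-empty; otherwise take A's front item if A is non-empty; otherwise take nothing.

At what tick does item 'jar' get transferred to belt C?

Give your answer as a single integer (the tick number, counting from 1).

Tick 1: prefer A, take ingot from A; A=[jar,bolt] B=[shaft,grate,tube] C=[ingot]
Tick 2: prefer B, take shaft from B; A=[jar,bolt] B=[grate,tube] C=[ingot,shaft]
Tick 3: prefer A, take jar from A; A=[bolt] B=[grate,tube] C=[ingot,shaft,jar]

Answer: 3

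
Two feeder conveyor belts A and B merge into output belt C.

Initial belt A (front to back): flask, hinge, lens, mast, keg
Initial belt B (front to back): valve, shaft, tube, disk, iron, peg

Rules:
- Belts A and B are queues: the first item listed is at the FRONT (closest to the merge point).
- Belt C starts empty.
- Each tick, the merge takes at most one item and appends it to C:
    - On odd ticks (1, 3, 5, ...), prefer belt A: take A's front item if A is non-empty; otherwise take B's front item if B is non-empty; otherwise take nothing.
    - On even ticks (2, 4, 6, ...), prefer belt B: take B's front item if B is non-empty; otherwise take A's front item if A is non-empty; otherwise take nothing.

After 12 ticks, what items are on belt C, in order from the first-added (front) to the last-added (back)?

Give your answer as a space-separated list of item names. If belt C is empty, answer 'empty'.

Answer: flask valve hinge shaft lens tube mast disk keg iron peg

Derivation:
Tick 1: prefer A, take flask from A; A=[hinge,lens,mast,keg] B=[valve,shaft,tube,disk,iron,peg] C=[flask]
Tick 2: prefer B, take valve from B; A=[hinge,lens,mast,keg] B=[shaft,tube,disk,iron,peg] C=[flask,valve]
Tick 3: prefer A, take hinge from A; A=[lens,mast,keg] B=[shaft,tube,disk,iron,peg] C=[flask,valve,hinge]
Tick 4: prefer B, take shaft from B; A=[lens,mast,keg] B=[tube,disk,iron,peg] C=[flask,valve,hinge,shaft]
Tick 5: prefer A, take lens from A; A=[mast,keg] B=[tube,disk,iron,peg] C=[flask,valve,hinge,shaft,lens]
Tick 6: prefer B, take tube from B; A=[mast,keg] B=[disk,iron,peg] C=[flask,valve,hinge,shaft,lens,tube]
Tick 7: prefer A, take mast from A; A=[keg] B=[disk,iron,peg] C=[flask,valve,hinge,shaft,lens,tube,mast]
Tick 8: prefer B, take disk from B; A=[keg] B=[iron,peg] C=[flask,valve,hinge,shaft,lens,tube,mast,disk]
Tick 9: prefer A, take keg from A; A=[-] B=[iron,peg] C=[flask,valve,hinge,shaft,lens,tube,mast,disk,keg]
Tick 10: prefer B, take iron from B; A=[-] B=[peg] C=[flask,valve,hinge,shaft,lens,tube,mast,disk,keg,iron]
Tick 11: prefer A, take peg from B; A=[-] B=[-] C=[flask,valve,hinge,shaft,lens,tube,mast,disk,keg,iron,peg]
Tick 12: prefer B, both empty, nothing taken; A=[-] B=[-] C=[flask,valve,hinge,shaft,lens,tube,mast,disk,keg,iron,peg]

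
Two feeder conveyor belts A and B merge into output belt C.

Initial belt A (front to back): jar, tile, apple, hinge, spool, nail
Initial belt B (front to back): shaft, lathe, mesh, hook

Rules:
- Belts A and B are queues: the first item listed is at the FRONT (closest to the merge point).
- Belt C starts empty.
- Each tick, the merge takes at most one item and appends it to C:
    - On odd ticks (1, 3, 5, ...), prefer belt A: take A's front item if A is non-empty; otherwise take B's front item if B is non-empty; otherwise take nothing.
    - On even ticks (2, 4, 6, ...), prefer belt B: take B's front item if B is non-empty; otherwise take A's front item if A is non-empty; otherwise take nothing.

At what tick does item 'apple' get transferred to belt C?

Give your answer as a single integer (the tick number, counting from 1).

Tick 1: prefer A, take jar from A; A=[tile,apple,hinge,spool,nail] B=[shaft,lathe,mesh,hook] C=[jar]
Tick 2: prefer B, take shaft from B; A=[tile,apple,hinge,spool,nail] B=[lathe,mesh,hook] C=[jar,shaft]
Tick 3: prefer A, take tile from A; A=[apple,hinge,spool,nail] B=[lathe,mesh,hook] C=[jar,shaft,tile]
Tick 4: prefer B, take lathe from B; A=[apple,hinge,spool,nail] B=[mesh,hook] C=[jar,shaft,tile,lathe]
Tick 5: prefer A, take apple from A; A=[hinge,spool,nail] B=[mesh,hook] C=[jar,shaft,tile,lathe,apple]

Answer: 5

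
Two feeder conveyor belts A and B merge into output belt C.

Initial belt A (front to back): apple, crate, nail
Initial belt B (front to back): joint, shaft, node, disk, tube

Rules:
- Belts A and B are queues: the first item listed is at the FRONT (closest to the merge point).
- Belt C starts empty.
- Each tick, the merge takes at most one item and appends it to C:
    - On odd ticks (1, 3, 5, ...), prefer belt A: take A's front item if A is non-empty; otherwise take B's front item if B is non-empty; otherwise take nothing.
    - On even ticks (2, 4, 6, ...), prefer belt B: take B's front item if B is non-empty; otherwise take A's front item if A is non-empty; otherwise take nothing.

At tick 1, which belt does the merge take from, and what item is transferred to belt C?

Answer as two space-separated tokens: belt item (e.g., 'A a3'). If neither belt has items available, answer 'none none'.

Tick 1: prefer A, take apple from A; A=[crate,nail] B=[joint,shaft,node,disk,tube] C=[apple]

Answer: A apple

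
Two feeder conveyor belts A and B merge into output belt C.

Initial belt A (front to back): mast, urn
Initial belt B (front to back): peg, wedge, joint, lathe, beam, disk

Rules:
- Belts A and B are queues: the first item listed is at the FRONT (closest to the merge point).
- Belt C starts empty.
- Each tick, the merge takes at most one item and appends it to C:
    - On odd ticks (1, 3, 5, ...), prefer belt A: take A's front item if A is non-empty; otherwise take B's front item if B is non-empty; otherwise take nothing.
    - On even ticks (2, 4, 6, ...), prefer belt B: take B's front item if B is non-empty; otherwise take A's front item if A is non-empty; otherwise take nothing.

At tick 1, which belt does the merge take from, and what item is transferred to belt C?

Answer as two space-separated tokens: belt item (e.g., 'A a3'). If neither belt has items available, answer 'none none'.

Tick 1: prefer A, take mast from A; A=[urn] B=[peg,wedge,joint,lathe,beam,disk] C=[mast]

Answer: A mast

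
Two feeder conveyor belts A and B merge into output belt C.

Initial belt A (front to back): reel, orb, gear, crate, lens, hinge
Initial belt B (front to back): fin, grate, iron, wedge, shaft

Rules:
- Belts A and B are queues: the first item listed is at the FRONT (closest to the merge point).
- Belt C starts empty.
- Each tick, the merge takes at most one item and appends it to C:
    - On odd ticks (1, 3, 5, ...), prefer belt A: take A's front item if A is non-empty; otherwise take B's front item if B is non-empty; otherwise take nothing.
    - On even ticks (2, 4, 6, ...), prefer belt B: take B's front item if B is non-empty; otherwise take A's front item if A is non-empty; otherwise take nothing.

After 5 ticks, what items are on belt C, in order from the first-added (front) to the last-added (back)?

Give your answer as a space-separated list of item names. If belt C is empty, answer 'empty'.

Answer: reel fin orb grate gear

Derivation:
Tick 1: prefer A, take reel from A; A=[orb,gear,crate,lens,hinge] B=[fin,grate,iron,wedge,shaft] C=[reel]
Tick 2: prefer B, take fin from B; A=[orb,gear,crate,lens,hinge] B=[grate,iron,wedge,shaft] C=[reel,fin]
Tick 3: prefer A, take orb from A; A=[gear,crate,lens,hinge] B=[grate,iron,wedge,shaft] C=[reel,fin,orb]
Tick 4: prefer B, take grate from B; A=[gear,crate,lens,hinge] B=[iron,wedge,shaft] C=[reel,fin,orb,grate]
Tick 5: prefer A, take gear from A; A=[crate,lens,hinge] B=[iron,wedge,shaft] C=[reel,fin,orb,grate,gear]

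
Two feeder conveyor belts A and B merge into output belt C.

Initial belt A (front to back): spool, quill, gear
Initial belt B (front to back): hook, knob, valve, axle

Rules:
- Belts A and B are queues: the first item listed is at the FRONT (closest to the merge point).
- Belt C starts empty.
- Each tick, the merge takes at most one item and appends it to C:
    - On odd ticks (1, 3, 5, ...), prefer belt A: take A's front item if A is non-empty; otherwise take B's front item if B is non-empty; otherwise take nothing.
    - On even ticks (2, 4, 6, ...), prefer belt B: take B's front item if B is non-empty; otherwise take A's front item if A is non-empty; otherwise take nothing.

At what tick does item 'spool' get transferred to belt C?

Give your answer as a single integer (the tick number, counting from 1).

Answer: 1

Derivation:
Tick 1: prefer A, take spool from A; A=[quill,gear] B=[hook,knob,valve,axle] C=[spool]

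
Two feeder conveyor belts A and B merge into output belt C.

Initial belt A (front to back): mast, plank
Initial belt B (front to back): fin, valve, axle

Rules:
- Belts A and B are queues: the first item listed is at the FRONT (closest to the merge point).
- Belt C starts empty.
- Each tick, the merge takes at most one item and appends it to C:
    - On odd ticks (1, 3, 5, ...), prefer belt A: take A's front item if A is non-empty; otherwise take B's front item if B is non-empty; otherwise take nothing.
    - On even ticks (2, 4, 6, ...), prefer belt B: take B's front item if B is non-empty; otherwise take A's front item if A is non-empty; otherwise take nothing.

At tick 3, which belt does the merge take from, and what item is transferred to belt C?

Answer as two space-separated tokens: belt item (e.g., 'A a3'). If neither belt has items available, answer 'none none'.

Tick 1: prefer A, take mast from A; A=[plank] B=[fin,valve,axle] C=[mast]
Tick 2: prefer B, take fin from B; A=[plank] B=[valve,axle] C=[mast,fin]
Tick 3: prefer A, take plank from A; A=[-] B=[valve,axle] C=[mast,fin,plank]

Answer: A plank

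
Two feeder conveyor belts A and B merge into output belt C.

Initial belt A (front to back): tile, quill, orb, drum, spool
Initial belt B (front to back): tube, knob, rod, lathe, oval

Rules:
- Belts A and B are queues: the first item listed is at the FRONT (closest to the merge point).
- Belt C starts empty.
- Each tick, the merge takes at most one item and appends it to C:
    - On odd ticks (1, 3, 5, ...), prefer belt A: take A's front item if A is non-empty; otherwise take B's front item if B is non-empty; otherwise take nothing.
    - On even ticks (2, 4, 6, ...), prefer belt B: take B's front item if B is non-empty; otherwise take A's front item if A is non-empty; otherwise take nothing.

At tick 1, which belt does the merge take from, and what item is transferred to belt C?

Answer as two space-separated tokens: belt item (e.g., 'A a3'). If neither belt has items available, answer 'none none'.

Tick 1: prefer A, take tile from A; A=[quill,orb,drum,spool] B=[tube,knob,rod,lathe,oval] C=[tile]

Answer: A tile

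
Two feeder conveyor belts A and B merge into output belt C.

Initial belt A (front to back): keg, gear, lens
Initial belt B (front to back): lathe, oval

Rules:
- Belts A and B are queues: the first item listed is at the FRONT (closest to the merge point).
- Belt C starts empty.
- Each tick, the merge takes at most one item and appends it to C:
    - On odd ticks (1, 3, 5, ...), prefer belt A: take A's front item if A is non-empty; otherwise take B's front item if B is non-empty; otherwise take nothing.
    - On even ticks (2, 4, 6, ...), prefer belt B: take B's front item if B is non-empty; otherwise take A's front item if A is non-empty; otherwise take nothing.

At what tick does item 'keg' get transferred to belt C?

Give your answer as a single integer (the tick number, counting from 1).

Answer: 1

Derivation:
Tick 1: prefer A, take keg from A; A=[gear,lens] B=[lathe,oval] C=[keg]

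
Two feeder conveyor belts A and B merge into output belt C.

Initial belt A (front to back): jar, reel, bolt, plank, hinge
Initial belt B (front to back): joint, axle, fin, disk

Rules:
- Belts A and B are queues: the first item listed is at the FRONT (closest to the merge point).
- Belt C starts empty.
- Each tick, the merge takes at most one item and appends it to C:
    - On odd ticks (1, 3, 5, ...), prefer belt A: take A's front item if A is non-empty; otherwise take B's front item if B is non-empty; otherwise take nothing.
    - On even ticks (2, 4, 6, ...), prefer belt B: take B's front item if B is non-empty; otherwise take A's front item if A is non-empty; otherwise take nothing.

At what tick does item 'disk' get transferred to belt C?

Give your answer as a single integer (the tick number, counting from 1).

Answer: 8

Derivation:
Tick 1: prefer A, take jar from A; A=[reel,bolt,plank,hinge] B=[joint,axle,fin,disk] C=[jar]
Tick 2: prefer B, take joint from B; A=[reel,bolt,plank,hinge] B=[axle,fin,disk] C=[jar,joint]
Tick 3: prefer A, take reel from A; A=[bolt,plank,hinge] B=[axle,fin,disk] C=[jar,joint,reel]
Tick 4: prefer B, take axle from B; A=[bolt,plank,hinge] B=[fin,disk] C=[jar,joint,reel,axle]
Tick 5: prefer A, take bolt from A; A=[plank,hinge] B=[fin,disk] C=[jar,joint,reel,axle,bolt]
Tick 6: prefer B, take fin from B; A=[plank,hinge] B=[disk] C=[jar,joint,reel,axle,bolt,fin]
Tick 7: prefer A, take plank from A; A=[hinge] B=[disk] C=[jar,joint,reel,axle,bolt,fin,plank]
Tick 8: prefer B, take disk from B; A=[hinge] B=[-] C=[jar,joint,reel,axle,bolt,fin,plank,disk]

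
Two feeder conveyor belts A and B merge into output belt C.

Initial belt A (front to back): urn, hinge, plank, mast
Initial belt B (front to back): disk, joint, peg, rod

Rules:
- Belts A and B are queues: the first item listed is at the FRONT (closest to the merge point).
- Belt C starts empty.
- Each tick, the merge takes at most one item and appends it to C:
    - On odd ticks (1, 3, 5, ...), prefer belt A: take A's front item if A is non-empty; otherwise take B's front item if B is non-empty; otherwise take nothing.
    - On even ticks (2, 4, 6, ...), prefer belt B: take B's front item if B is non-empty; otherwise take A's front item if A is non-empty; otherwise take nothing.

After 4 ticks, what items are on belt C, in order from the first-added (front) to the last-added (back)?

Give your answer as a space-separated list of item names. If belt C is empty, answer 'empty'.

Answer: urn disk hinge joint

Derivation:
Tick 1: prefer A, take urn from A; A=[hinge,plank,mast] B=[disk,joint,peg,rod] C=[urn]
Tick 2: prefer B, take disk from B; A=[hinge,plank,mast] B=[joint,peg,rod] C=[urn,disk]
Tick 3: prefer A, take hinge from A; A=[plank,mast] B=[joint,peg,rod] C=[urn,disk,hinge]
Tick 4: prefer B, take joint from B; A=[plank,mast] B=[peg,rod] C=[urn,disk,hinge,joint]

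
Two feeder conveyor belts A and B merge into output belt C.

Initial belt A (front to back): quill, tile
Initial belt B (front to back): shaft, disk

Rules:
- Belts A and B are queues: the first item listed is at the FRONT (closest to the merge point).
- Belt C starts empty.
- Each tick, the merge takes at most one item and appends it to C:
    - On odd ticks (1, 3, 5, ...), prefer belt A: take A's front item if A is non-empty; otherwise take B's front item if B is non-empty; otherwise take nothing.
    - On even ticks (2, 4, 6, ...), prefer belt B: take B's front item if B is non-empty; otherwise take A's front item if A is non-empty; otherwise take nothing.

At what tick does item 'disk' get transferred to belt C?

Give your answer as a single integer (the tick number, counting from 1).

Answer: 4

Derivation:
Tick 1: prefer A, take quill from A; A=[tile] B=[shaft,disk] C=[quill]
Tick 2: prefer B, take shaft from B; A=[tile] B=[disk] C=[quill,shaft]
Tick 3: prefer A, take tile from A; A=[-] B=[disk] C=[quill,shaft,tile]
Tick 4: prefer B, take disk from B; A=[-] B=[-] C=[quill,shaft,tile,disk]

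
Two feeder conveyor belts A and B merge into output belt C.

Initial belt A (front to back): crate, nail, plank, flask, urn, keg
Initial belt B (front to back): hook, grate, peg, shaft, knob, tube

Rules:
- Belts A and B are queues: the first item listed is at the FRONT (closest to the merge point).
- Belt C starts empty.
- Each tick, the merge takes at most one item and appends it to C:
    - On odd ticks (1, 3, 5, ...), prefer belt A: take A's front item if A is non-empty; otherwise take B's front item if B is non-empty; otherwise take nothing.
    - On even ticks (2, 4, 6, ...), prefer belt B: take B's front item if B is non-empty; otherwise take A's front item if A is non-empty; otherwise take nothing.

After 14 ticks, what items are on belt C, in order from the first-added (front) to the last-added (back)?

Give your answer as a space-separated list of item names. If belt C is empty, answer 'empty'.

Answer: crate hook nail grate plank peg flask shaft urn knob keg tube

Derivation:
Tick 1: prefer A, take crate from A; A=[nail,plank,flask,urn,keg] B=[hook,grate,peg,shaft,knob,tube] C=[crate]
Tick 2: prefer B, take hook from B; A=[nail,plank,flask,urn,keg] B=[grate,peg,shaft,knob,tube] C=[crate,hook]
Tick 3: prefer A, take nail from A; A=[plank,flask,urn,keg] B=[grate,peg,shaft,knob,tube] C=[crate,hook,nail]
Tick 4: prefer B, take grate from B; A=[plank,flask,urn,keg] B=[peg,shaft,knob,tube] C=[crate,hook,nail,grate]
Tick 5: prefer A, take plank from A; A=[flask,urn,keg] B=[peg,shaft,knob,tube] C=[crate,hook,nail,grate,plank]
Tick 6: prefer B, take peg from B; A=[flask,urn,keg] B=[shaft,knob,tube] C=[crate,hook,nail,grate,plank,peg]
Tick 7: prefer A, take flask from A; A=[urn,keg] B=[shaft,knob,tube] C=[crate,hook,nail,grate,plank,peg,flask]
Tick 8: prefer B, take shaft from B; A=[urn,keg] B=[knob,tube] C=[crate,hook,nail,grate,plank,peg,flask,shaft]
Tick 9: prefer A, take urn from A; A=[keg] B=[knob,tube] C=[crate,hook,nail,grate,plank,peg,flask,shaft,urn]
Tick 10: prefer B, take knob from B; A=[keg] B=[tube] C=[crate,hook,nail,grate,plank,peg,flask,shaft,urn,knob]
Tick 11: prefer A, take keg from A; A=[-] B=[tube] C=[crate,hook,nail,grate,plank,peg,flask,shaft,urn,knob,keg]
Tick 12: prefer B, take tube from B; A=[-] B=[-] C=[crate,hook,nail,grate,plank,peg,flask,shaft,urn,knob,keg,tube]
Tick 13: prefer A, both empty, nothing taken; A=[-] B=[-] C=[crate,hook,nail,grate,plank,peg,flask,shaft,urn,knob,keg,tube]
Tick 14: prefer B, both empty, nothing taken; A=[-] B=[-] C=[crate,hook,nail,grate,plank,peg,flask,shaft,urn,knob,keg,tube]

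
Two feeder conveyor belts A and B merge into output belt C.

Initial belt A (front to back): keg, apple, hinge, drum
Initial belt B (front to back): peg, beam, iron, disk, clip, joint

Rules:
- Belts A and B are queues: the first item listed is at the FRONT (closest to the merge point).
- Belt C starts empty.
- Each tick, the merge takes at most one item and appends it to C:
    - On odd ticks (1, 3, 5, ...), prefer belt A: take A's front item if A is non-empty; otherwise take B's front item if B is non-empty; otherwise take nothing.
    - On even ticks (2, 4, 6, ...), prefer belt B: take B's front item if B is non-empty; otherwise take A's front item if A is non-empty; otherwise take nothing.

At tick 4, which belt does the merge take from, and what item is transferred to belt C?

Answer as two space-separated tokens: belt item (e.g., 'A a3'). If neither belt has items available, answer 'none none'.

Answer: B beam

Derivation:
Tick 1: prefer A, take keg from A; A=[apple,hinge,drum] B=[peg,beam,iron,disk,clip,joint] C=[keg]
Tick 2: prefer B, take peg from B; A=[apple,hinge,drum] B=[beam,iron,disk,clip,joint] C=[keg,peg]
Tick 3: prefer A, take apple from A; A=[hinge,drum] B=[beam,iron,disk,clip,joint] C=[keg,peg,apple]
Tick 4: prefer B, take beam from B; A=[hinge,drum] B=[iron,disk,clip,joint] C=[keg,peg,apple,beam]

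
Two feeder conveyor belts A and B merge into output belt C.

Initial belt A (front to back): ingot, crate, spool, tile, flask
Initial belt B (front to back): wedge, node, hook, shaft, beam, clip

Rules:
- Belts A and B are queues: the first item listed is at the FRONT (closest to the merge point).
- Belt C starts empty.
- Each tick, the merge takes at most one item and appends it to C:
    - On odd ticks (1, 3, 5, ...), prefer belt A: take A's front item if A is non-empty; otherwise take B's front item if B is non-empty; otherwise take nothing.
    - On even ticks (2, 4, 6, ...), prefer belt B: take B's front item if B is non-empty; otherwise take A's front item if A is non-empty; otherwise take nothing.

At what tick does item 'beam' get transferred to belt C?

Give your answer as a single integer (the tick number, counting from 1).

Tick 1: prefer A, take ingot from A; A=[crate,spool,tile,flask] B=[wedge,node,hook,shaft,beam,clip] C=[ingot]
Tick 2: prefer B, take wedge from B; A=[crate,spool,tile,flask] B=[node,hook,shaft,beam,clip] C=[ingot,wedge]
Tick 3: prefer A, take crate from A; A=[spool,tile,flask] B=[node,hook,shaft,beam,clip] C=[ingot,wedge,crate]
Tick 4: prefer B, take node from B; A=[spool,tile,flask] B=[hook,shaft,beam,clip] C=[ingot,wedge,crate,node]
Tick 5: prefer A, take spool from A; A=[tile,flask] B=[hook,shaft,beam,clip] C=[ingot,wedge,crate,node,spool]
Tick 6: prefer B, take hook from B; A=[tile,flask] B=[shaft,beam,clip] C=[ingot,wedge,crate,node,spool,hook]
Tick 7: prefer A, take tile from A; A=[flask] B=[shaft,beam,clip] C=[ingot,wedge,crate,node,spool,hook,tile]
Tick 8: prefer B, take shaft from B; A=[flask] B=[beam,clip] C=[ingot,wedge,crate,node,spool,hook,tile,shaft]
Tick 9: prefer A, take flask from A; A=[-] B=[beam,clip] C=[ingot,wedge,crate,node,spool,hook,tile,shaft,flask]
Tick 10: prefer B, take beam from B; A=[-] B=[clip] C=[ingot,wedge,crate,node,spool,hook,tile,shaft,flask,beam]

Answer: 10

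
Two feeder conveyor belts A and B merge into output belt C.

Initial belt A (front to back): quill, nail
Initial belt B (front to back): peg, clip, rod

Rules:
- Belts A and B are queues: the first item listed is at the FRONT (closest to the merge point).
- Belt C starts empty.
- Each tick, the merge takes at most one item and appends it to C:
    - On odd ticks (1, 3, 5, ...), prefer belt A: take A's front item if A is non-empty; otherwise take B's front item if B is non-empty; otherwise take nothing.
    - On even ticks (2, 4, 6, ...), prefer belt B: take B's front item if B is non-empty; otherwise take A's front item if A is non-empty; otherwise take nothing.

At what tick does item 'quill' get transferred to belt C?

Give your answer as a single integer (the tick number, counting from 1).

Tick 1: prefer A, take quill from A; A=[nail] B=[peg,clip,rod] C=[quill]

Answer: 1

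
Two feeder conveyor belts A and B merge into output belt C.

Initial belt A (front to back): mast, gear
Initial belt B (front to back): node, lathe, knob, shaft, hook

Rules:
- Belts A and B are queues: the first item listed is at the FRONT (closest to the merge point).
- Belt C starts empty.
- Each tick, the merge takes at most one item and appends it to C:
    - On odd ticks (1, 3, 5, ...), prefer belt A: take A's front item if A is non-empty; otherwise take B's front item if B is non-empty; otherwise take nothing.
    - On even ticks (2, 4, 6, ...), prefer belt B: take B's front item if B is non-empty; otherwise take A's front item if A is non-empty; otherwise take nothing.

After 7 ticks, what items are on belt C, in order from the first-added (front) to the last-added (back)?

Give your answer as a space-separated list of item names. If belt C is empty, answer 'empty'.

Answer: mast node gear lathe knob shaft hook

Derivation:
Tick 1: prefer A, take mast from A; A=[gear] B=[node,lathe,knob,shaft,hook] C=[mast]
Tick 2: prefer B, take node from B; A=[gear] B=[lathe,knob,shaft,hook] C=[mast,node]
Tick 3: prefer A, take gear from A; A=[-] B=[lathe,knob,shaft,hook] C=[mast,node,gear]
Tick 4: prefer B, take lathe from B; A=[-] B=[knob,shaft,hook] C=[mast,node,gear,lathe]
Tick 5: prefer A, take knob from B; A=[-] B=[shaft,hook] C=[mast,node,gear,lathe,knob]
Tick 6: prefer B, take shaft from B; A=[-] B=[hook] C=[mast,node,gear,lathe,knob,shaft]
Tick 7: prefer A, take hook from B; A=[-] B=[-] C=[mast,node,gear,lathe,knob,shaft,hook]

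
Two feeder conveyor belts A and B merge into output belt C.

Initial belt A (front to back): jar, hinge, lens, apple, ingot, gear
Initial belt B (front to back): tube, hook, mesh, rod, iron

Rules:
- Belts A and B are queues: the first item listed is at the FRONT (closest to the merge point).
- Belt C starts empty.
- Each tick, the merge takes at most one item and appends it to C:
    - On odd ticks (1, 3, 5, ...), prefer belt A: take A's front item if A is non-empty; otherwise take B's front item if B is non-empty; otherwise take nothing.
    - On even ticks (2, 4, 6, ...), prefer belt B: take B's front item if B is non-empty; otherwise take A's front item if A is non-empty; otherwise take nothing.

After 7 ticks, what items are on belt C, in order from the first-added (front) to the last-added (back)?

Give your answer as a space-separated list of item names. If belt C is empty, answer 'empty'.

Tick 1: prefer A, take jar from A; A=[hinge,lens,apple,ingot,gear] B=[tube,hook,mesh,rod,iron] C=[jar]
Tick 2: prefer B, take tube from B; A=[hinge,lens,apple,ingot,gear] B=[hook,mesh,rod,iron] C=[jar,tube]
Tick 3: prefer A, take hinge from A; A=[lens,apple,ingot,gear] B=[hook,mesh,rod,iron] C=[jar,tube,hinge]
Tick 4: prefer B, take hook from B; A=[lens,apple,ingot,gear] B=[mesh,rod,iron] C=[jar,tube,hinge,hook]
Tick 5: prefer A, take lens from A; A=[apple,ingot,gear] B=[mesh,rod,iron] C=[jar,tube,hinge,hook,lens]
Tick 6: prefer B, take mesh from B; A=[apple,ingot,gear] B=[rod,iron] C=[jar,tube,hinge,hook,lens,mesh]
Tick 7: prefer A, take apple from A; A=[ingot,gear] B=[rod,iron] C=[jar,tube,hinge,hook,lens,mesh,apple]

Answer: jar tube hinge hook lens mesh apple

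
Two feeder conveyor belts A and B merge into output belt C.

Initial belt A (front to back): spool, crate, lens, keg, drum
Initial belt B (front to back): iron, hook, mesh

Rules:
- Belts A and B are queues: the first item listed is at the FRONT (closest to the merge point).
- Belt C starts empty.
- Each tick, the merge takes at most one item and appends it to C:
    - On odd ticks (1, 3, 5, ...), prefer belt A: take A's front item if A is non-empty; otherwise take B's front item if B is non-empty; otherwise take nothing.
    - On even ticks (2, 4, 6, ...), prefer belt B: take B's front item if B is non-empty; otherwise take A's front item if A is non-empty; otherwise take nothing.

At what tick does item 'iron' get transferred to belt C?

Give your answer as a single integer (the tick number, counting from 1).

Answer: 2

Derivation:
Tick 1: prefer A, take spool from A; A=[crate,lens,keg,drum] B=[iron,hook,mesh] C=[spool]
Tick 2: prefer B, take iron from B; A=[crate,lens,keg,drum] B=[hook,mesh] C=[spool,iron]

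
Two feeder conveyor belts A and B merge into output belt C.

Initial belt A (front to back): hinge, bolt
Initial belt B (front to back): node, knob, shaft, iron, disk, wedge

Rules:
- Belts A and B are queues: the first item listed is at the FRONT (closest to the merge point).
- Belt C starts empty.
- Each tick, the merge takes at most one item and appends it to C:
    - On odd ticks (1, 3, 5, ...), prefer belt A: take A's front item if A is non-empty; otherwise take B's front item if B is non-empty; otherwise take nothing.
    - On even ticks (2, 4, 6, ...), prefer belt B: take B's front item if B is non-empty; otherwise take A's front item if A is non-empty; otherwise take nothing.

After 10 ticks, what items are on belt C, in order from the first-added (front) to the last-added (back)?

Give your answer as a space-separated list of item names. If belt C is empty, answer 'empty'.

Answer: hinge node bolt knob shaft iron disk wedge

Derivation:
Tick 1: prefer A, take hinge from A; A=[bolt] B=[node,knob,shaft,iron,disk,wedge] C=[hinge]
Tick 2: prefer B, take node from B; A=[bolt] B=[knob,shaft,iron,disk,wedge] C=[hinge,node]
Tick 3: prefer A, take bolt from A; A=[-] B=[knob,shaft,iron,disk,wedge] C=[hinge,node,bolt]
Tick 4: prefer B, take knob from B; A=[-] B=[shaft,iron,disk,wedge] C=[hinge,node,bolt,knob]
Tick 5: prefer A, take shaft from B; A=[-] B=[iron,disk,wedge] C=[hinge,node,bolt,knob,shaft]
Tick 6: prefer B, take iron from B; A=[-] B=[disk,wedge] C=[hinge,node,bolt,knob,shaft,iron]
Tick 7: prefer A, take disk from B; A=[-] B=[wedge] C=[hinge,node,bolt,knob,shaft,iron,disk]
Tick 8: prefer B, take wedge from B; A=[-] B=[-] C=[hinge,node,bolt,knob,shaft,iron,disk,wedge]
Tick 9: prefer A, both empty, nothing taken; A=[-] B=[-] C=[hinge,node,bolt,knob,shaft,iron,disk,wedge]
Tick 10: prefer B, both empty, nothing taken; A=[-] B=[-] C=[hinge,node,bolt,knob,shaft,iron,disk,wedge]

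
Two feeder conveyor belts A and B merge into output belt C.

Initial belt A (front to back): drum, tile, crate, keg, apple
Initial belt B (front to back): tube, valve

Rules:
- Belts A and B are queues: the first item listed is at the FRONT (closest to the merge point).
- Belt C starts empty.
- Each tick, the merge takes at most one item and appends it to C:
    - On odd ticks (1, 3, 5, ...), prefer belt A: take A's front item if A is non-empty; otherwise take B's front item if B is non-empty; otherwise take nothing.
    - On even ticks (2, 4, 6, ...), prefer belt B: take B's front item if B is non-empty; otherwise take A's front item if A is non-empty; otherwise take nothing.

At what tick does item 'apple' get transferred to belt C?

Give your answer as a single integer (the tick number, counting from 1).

Answer: 7

Derivation:
Tick 1: prefer A, take drum from A; A=[tile,crate,keg,apple] B=[tube,valve] C=[drum]
Tick 2: prefer B, take tube from B; A=[tile,crate,keg,apple] B=[valve] C=[drum,tube]
Tick 3: prefer A, take tile from A; A=[crate,keg,apple] B=[valve] C=[drum,tube,tile]
Tick 4: prefer B, take valve from B; A=[crate,keg,apple] B=[-] C=[drum,tube,tile,valve]
Tick 5: prefer A, take crate from A; A=[keg,apple] B=[-] C=[drum,tube,tile,valve,crate]
Tick 6: prefer B, take keg from A; A=[apple] B=[-] C=[drum,tube,tile,valve,crate,keg]
Tick 7: prefer A, take apple from A; A=[-] B=[-] C=[drum,tube,tile,valve,crate,keg,apple]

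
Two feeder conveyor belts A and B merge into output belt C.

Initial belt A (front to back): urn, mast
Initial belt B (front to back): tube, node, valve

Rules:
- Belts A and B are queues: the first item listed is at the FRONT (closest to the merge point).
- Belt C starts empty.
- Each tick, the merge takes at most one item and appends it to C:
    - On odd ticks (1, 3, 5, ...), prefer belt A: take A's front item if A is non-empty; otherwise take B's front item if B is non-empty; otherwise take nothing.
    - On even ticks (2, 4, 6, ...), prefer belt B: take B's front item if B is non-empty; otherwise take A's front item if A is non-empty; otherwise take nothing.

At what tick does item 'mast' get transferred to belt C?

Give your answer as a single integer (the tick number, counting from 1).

Answer: 3

Derivation:
Tick 1: prefer A, take urn from A; A=[mast] B=[tube,node,valve] C=[urn]
Tick 2: prefer B, take tube from B; A=[mast] B=[node,valve] C=[urn,tube]
Tick 3: prefer A, take mast from A; A=[-] B=[node,valve] C=[urn,tube,mast]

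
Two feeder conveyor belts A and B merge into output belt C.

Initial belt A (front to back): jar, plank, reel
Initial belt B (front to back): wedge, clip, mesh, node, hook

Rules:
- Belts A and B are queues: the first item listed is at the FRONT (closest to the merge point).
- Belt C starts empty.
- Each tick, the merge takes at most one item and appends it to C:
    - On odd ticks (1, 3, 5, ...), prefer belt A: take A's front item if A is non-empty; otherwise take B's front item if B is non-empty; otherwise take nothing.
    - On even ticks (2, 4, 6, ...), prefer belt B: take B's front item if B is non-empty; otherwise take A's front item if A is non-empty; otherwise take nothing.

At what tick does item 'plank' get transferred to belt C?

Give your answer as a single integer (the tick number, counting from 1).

Answer: 3

Derivation:
Tick 1: prefer A, take jar from A; A=[plank,reel] B=[wedge,clip,mesh,node,hook] C=[jar]
Tick 2: prefer B, take wedge from B; A=[plank,reel] B=[clip,mesh,node,hook] C=[jar,wedge]
Tick 3: prefer A, take plank from A; A=[reel] B=[clip,mesh,node,hook] C=[jar,wedge,plank]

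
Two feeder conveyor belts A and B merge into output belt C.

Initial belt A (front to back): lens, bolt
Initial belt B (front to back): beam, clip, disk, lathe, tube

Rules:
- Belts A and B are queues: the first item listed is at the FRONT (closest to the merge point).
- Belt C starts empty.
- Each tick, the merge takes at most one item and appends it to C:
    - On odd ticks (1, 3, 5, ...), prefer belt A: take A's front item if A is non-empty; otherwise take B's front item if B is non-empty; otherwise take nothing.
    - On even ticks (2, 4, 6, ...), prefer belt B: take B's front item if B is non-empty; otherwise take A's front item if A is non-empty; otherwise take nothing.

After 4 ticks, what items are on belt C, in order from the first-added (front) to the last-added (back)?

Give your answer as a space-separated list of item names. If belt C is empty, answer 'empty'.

Tick 1: prefer A, take lens from A; A=[bolt] B=[beam,clip,disk,lathe,tube] C=[lens]
Tick 2: prefer B, take beam from B; A=[bolt] B=[clip,disk,lathe,tube] C=[lens,beam]
Tick 3: prefer A, take bolt from A; A=[-] B=[clip,disk,lathe,tube] C=[lens,beam,bolt]
Tick 4: prefer B, take clip from B; A=[-] B=[disk,lathe,tube] C=[lens,beam,bolt,clip]

Answer: lens beam bolt clip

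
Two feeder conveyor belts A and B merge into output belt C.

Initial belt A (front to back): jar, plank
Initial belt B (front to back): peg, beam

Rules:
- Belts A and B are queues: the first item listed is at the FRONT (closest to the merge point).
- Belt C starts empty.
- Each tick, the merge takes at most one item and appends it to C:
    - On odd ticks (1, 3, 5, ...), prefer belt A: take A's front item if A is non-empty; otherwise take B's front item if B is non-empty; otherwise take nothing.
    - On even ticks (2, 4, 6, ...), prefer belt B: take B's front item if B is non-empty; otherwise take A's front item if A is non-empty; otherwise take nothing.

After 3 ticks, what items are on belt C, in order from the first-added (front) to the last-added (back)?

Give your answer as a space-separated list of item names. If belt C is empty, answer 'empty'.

Answer: jar peg plank

Derivation:
Tick 1: prefer A, take jar from A; A=[plank] B=[peg,beam] C=[jar]
Tick 2: prefer B, take peg from B; A=[plank] B=[beam] C=[jar,peg]
Tick 3: prefer A, take plank from A; A=[-] B=[beam] C=[jar,peg,plank]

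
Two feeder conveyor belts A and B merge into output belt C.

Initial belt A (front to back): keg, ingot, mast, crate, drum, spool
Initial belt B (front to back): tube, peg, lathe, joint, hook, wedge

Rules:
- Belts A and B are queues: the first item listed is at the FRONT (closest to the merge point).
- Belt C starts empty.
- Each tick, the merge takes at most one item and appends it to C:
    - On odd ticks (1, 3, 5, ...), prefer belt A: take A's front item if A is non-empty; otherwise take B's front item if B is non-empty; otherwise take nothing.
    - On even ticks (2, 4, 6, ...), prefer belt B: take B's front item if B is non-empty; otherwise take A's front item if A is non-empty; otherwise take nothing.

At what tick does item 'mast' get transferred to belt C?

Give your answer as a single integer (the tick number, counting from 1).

Tick 1: prefer A, take keg from A; A=[ingot,mast,crate,drum,spool] B=[tube,peg,lathe,joint,hook,wedge] C=[keg]
Tick 2: prefer B, take tube from B; A=[ingot,mast,crate,drum,spool] B=[peg,lathe,joint,hook,wedge] C=[keg,tube]
Tick 3: prefer A, take ingot from A; A=[mast,crate,drum,spool] B=[peg,lathe,joint,hook,wedge] C=[keg,tube,ingot]
Tick 4: prefer B, take peg from B; A=[mast,crate,drum,spool] B=[lathe,joint,hook,wedge] C=[keg,tube,ingot,peg]
Tick 5: prefer A, take mast from A; A=[crate,drum,spool] B=[lathe,joint,hook,wedge] C=[keg,tube,ingot,peg,mast]

Answer: 5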